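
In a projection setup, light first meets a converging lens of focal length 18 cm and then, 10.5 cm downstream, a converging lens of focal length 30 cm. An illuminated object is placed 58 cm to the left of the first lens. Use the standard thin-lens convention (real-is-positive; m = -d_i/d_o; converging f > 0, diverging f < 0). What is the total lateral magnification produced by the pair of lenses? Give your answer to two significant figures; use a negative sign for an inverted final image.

-0.30

First lens: d_i1 = 1/(1/18 - 1/58) = 26.100 cm.
m_1 = -(26.100)/58 = -0.4500.
Since 26.100 cm > 10.5 cm, the first image lies past the second lens and serves as a virtual object: d_o2 = L - d_i1 = -15.600 cm.
Second lens: d_i2 = 1/(1/30 - 1/(-15.600)) = 10.263 cm.
m_2 = -(10.263)/(-15.600) = 0.6579.
Total m = m_1 x m_2 = (-0.4500)(0.6579) = -0.2961.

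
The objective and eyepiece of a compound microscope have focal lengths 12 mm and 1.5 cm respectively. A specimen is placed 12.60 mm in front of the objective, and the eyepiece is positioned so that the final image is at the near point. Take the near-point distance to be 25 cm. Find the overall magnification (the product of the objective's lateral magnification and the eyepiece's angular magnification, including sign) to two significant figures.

-350

Convert to cm: f_obj = 12 mm = 1.2 cm; d_o = 12.60 mm = 1.26 cm.
Objective: 1/d_i = 1/f_obj - 1/d_o = 1/1.2 - 1/1.26 = 0.03968 cm^-1, so d_i = 25.200 cm.
m_obj = -d_i/d_o = -25.200/1.26 = -20.000.
Eyepiece angular magnification (image at near point): M_eye = 1 + D/f_e = 1 + 25/1.5 = 17.667.
Overall M = m_obj x M_eye = (-20.000)(17.667) = -353.33.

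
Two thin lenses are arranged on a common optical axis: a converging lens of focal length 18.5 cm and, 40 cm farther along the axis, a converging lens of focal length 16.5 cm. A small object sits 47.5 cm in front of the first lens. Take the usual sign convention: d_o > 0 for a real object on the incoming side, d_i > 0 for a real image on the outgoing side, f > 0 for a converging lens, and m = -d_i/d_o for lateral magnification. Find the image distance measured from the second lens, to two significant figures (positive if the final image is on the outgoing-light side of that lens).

-24 cm

First lens: d_i1 = 1/(1/18.5 - 1/47.5) = 30.302 cm.
Object distance for lens 2: d_o2 = 40 - 30.302 = 9.698 cm.
Second lens: d_i2 = 1/(1/16.5 - 1/(9.698)) = -23.527 cm.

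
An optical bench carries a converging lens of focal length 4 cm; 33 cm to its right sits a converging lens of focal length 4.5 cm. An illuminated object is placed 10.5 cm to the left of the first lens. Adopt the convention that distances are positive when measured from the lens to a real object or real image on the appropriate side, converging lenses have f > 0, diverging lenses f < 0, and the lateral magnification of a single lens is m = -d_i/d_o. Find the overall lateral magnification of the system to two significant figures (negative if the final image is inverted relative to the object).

0.13

Applying the thin-lens equation to the first lens, 1/4 = 1/10.5 + 1/d_i1, which gives d_i1 = 6.462 cm.
Its lateral magnification is m_1 = -d_i1/d_o1 = -(6.462)/10.5 = -0.6154.
The intermediate image is 6.462 cm to the right of lens 1, so d_o2 = L - d_i1 = 33 - 6.462 = 26.538 cm.
Applying the thin-lens equation again with f_2 = 4.5 cm and d_o2 = 26.538 cm gives d_i2 = 5.419 cm.
m_2 = -(5.419)/(26.538) = -0.2042.
The system's lateral magnification is m_1 m_2 = (-0.6154)(-0.2042) = 0.1257.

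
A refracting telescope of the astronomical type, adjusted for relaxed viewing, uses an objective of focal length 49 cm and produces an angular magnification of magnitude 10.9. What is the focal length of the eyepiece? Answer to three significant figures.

|M| = f_obj/f_eye, so f_eye = f_obj/|M| = 49/10.9 = 4.495 cm.

4.50 cm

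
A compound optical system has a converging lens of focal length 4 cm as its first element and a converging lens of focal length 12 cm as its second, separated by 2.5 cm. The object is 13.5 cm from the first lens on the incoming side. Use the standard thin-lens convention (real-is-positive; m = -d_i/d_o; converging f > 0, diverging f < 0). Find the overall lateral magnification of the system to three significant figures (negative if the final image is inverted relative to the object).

Lens 1: 1/d_i1 = 1/f_1 - 1/d_o1 = 1/4 - 1/13.5 = 0.17593 cm^-1, so d_i1 = 5.684 cm.
m_1 = -(5.684)/13.5 = -0.4211.
This image would form 5.684 cm past lens 1, i.e. 3.184 cm beyond lens 2, so it is a virtual object for lens 2: d_o2 = 2.5 - 5.684 = -3.184 cm.
Lens 2: 1/d_i2 = 1/f_2 - 1/d_o2 = 1/12 - 1/(-3.184) = 0.39738 cm^-1, so d_i2 = 2.516 cm.
m_2 = -(2.516)/(-3.184) = 0.7903.
The system's lateral magnification is m_1 m_2 = (-0.4211)(0.7903) = -0.3328.

-0.333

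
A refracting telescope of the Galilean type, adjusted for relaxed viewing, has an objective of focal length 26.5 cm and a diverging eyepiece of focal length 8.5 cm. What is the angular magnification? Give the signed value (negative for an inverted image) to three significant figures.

3.12

M = -f_obj/f_eye = -26.5/(-8.5) = 3.118.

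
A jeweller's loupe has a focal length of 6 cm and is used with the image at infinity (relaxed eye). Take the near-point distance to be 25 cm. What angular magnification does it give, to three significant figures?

M = D/f = 25/6 = 4.167.

4.17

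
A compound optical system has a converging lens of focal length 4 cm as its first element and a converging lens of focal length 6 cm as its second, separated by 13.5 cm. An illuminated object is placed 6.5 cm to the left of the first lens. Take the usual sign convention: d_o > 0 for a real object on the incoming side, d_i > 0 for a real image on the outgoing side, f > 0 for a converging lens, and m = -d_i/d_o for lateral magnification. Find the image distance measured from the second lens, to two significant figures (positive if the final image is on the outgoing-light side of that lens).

-6.4 cm

First lens: d_i1 = 1/(1/4 - 1/6.5) = 10.400 cm.
That image sits 3.100 cm in front of the second lens, so d_o2 = 3.100 cm.
Second lens: d_i2 = 1/(1/6 - 1/(3.100)) = -6.414 cm.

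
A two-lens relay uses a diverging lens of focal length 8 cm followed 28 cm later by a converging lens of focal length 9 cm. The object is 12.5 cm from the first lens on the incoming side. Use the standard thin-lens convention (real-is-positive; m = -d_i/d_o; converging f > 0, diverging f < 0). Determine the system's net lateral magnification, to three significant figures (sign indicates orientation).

Lens 1: 1/d_i1 = 1/f_1 - 1/d_o1 = 1/(-8) - 1/12.5 = -0.20500 cm^-1, so d_i1 = -4.878 cm.
m_1 = -(-4.878)/12.5 = 0.3902.
With d_i1 < 0 the first image is virtual and lies on the object side; the object distance for lens 2 is d_o2 = 28 - (-4.878) = 32.878 cm.
Lens 2: 1/d_i2 = 1/f_2 - 1/d_o2 = 1/9 - 1/(32.878) = 0.08070 cm^-1, so d_i2 = 12.392 cm.
m_2 = -(12.392)/(32.878) = -0.3769.
The system's lateral magnification is m_1 m_2 = (0.3902)(-0.3769) = -0.1471.

-0.147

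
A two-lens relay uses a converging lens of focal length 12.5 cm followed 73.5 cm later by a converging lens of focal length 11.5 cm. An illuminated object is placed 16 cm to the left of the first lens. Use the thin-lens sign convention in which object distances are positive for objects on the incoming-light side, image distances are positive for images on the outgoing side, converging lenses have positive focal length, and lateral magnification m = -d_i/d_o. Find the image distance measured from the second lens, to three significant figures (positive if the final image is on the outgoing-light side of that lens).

Lens 1: 1/d_i1 = 1/f_1 - 1/d_o1 = 1/12.5 - 1/16 = 0.01750 cm^-1, so d_i1 = 57.143 cm.
The intermediate image is 57.143 cm to the right of lens 1, so d_o2 = L - d_i1 = 73.5 - 57.143 = 16.357 cm.
Lens 2: 1/d_i2 = 1/f_2 - 1/d_o2 = 1/11.5 - 1/(16.357) = 0.02582 cm^-1, so d_i2 = 38.728 cm.

38.7 cm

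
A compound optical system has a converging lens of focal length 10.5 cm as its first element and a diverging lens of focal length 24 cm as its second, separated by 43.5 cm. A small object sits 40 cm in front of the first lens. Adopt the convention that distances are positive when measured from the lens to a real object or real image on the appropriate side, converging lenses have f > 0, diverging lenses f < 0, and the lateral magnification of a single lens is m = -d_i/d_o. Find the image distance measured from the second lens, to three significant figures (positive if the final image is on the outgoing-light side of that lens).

Applying the thin-lens equation to the first lens, 1/10.5 = 1/40 + 1/d_i1, which gives d_i1 = 14.237 cm.
That image sits 29.263 cm in front of the second lens, so d_o2 = 29.263 cm.
Applying the thin-lens equation again with f_2 = -24 cm and d_o2 = 29.263 cm gives d_i2 = -13.186 cm.

-13.2 cm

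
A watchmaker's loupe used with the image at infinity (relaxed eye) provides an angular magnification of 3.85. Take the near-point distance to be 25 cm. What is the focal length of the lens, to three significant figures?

For the image at infinity, M = D/f.
f = D/M = 25/3.85 = 6.494 cm.

6.49 cm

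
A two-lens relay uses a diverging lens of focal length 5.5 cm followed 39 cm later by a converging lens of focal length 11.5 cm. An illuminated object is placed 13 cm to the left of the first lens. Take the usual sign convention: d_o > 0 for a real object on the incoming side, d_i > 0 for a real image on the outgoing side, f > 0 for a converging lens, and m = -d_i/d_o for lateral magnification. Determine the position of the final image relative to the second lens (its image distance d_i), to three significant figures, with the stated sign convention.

15.7 cm

Lens 1: 1/d_i1 = 1/f_1 - 1/d_o1 = 1/(-5.5) - 1/13 = -0.25874 cm^-1, so d_i1 = -3.865 cm.
With d_i1 < 0 the first image is virtual and lies on the object side; the object distance for lens 2 is d_o2 = 39 - (-3.865) = 42.865 cm.
Lens 2: 1/d_i2 = 1/f_2 - 1/d_o2 = 1/11.5 - 1/(42.865) = 0.06363 cm^-1, so d_i2 = 15.717 cm.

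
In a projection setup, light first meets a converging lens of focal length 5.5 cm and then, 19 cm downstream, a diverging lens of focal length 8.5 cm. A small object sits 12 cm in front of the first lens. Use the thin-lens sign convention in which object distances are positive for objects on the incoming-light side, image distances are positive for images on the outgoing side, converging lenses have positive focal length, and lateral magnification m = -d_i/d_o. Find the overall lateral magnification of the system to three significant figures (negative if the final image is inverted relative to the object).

Applying the thin-lens equation to the first lens, 1/5.5 = 1/12 + 1/d_i1, which gives d_i1 = 10.154 cm.
Its lateral magnification is m_1 = -d_i1/d_o1 = -(10.154)/12 = -0.8462.
Object distance for lens 2: d_o2 = 19 - 10.154 = 8.846 cm.
Applying the thin-lens equation again with f_2 = -8.5 cm and d_o2 = 8.846 cm gives d_i2 = -4.335 cm.
m_2 = -(-4.335)/(8.846) = 0.4900.
The system's lateral magnification is m_1 m_2 = (-0.8462)(0.4900) = -0.4146.

-0.415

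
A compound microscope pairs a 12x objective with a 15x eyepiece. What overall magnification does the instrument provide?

The overall magnification of a compound microscope is the product of the objective and eyepiece magnifications:
M = M_obj x M_eye = 12 x 15 = 180.

180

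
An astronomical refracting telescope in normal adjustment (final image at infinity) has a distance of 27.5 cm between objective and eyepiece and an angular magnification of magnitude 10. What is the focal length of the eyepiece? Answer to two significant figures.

2.5 cm

In normal adjustment the tube length equals f_obj + f_eye and |M| = f_obj/f_eye.
So f_obj = 10 f_eye and 10 f_eye + f_eye = 27.5 cm, giving f_eye = 27.5/11 = 2.500 cm and f_obj = 25.000 cm.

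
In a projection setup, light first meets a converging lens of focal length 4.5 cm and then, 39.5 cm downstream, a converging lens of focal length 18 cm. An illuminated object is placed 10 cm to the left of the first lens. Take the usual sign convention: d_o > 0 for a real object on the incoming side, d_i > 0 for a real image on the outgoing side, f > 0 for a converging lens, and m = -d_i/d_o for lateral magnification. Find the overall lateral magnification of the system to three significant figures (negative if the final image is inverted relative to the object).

Lens 1: 1/d_i1 = 1/f_1 - 1/d_o1 = 1/4.5 - 1/10 = 0.12222 cm^-1, so d_i1 = 8.182 cm.
m_1 = -(8.182)/10 = -0.8182.
The intermediate image is 8.182 cm to the right of lens 1, so d_o2 = L - d_i1 = 39.5 - 8.182 = 31.318 cm.
Lens 2: 1/d_i2 = 1/f_2 - 1/d_o2 = 1/18 - 1/(31.318) = 0.02363 cm^-1, so d_i2 = 42.328 cm.
m_2 = -(42.328)/(31.318) = -1.3515.
Total m = m_1 x m_2 = (-0.8182)(-1.3515) = 1.1058.

1.11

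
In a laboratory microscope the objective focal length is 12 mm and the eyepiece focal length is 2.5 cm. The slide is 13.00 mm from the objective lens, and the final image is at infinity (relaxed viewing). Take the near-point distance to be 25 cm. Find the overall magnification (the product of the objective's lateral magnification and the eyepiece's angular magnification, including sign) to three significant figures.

Convert to cm: f_obj = 12 mm = 1.2 cm; d_o = 13.00 mm = 1.30 cm.
Objective: 1/d_i = 1/f_obj - 1/d_o = 1/1.2 - 1/1.30 = 0.06410 cm^-1, so d_i = 15.600 cm.
m_obj = -d_i/d_o = -15.600/1.30 = -12.000.
Eyepiece angular magnification (image at infinity): M_eye = D/f_e = 25/2.5 = 10.000.
Overall M = m_obj x M_eye = (-12.000)(10.000) = -120.00.

-120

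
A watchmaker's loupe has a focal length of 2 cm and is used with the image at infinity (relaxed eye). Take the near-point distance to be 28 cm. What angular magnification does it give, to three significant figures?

M = D/f = 28/2 = 14.000.

14.0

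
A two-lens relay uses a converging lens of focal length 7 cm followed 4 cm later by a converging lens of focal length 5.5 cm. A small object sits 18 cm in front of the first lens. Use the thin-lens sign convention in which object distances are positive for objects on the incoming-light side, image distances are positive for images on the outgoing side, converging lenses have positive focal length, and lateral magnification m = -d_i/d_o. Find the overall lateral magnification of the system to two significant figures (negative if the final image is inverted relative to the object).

First lens: d_i1 = 1/(1/7 - 1/18) = 11.455 cm.
m_1 = -(11.455)/18 = -0.6364.
Since 11.455 cm > 4 cm, the first image lies past the second lens and serves as a virtual object: d_o2 = L - d_i1 = -7.455 cm.
Second lens: d_i2 = 1/(1/5.5 - 1/(-7.455)) = 3.165 cm.
m_2 = -(3.165)/(-7.455) = 0.4246.
The system's lateral magnification is m_1 m_2 = (-0.6364)(0.4246) = -0.2702.

-0.27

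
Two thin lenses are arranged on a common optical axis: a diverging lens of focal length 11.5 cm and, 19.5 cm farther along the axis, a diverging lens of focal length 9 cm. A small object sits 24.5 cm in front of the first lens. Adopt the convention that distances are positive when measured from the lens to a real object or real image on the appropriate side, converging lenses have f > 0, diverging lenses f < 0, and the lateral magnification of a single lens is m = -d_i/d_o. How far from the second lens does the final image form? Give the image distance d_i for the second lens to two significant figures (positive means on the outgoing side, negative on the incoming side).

-6.8 cm

Lens 1: 1/d_i1 = 1/f_1 - 1/d_o1 = 1/(-11.5) - 1/24.5 = -0.12777 cm^-1, so d_i1 = -7.826 cm.
With d_i1 < 0 the first image is virtual and lies on the object side; the object distance for lens 2 is d_o2 = 19.5 - (-7.826) = 27.326 cm.
Lens 2: 1/d_i2 = 1/f_2 - 1/d_o2 = 1/(-9) - 1/(27.326) = -0.14771 cm^-1, so d_i2 = -6.770 cm.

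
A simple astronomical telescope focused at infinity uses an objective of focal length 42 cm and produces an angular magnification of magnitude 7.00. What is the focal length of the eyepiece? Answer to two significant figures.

|M| = f_obj/f_eye, so f_eye = f_obj/|M| = 42/7.0 = 6.000 cm.

6.0 cm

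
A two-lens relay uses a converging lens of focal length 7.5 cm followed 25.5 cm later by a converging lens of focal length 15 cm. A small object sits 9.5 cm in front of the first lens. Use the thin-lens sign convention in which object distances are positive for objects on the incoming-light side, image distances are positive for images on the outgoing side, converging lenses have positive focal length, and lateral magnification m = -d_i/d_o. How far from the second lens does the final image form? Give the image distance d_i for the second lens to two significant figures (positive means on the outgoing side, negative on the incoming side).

6.0 cm

Applying the thin-lens equation to the first lens, 1/7.5 = 1/9.5 + 1/d_i1, which gives d_i1 = 35.625 cm.
This image would form 35.625 cm past lens 1, i.e. 10.125 cm beyond lens 2, so it is a virtual object for lens 2: d_o2 = 25.5 - 35.625 = -10.125 cm.
Applying the thin-lens equation again with f_2 = 15 cm and d_o2 = -10.125 cm gives d_i2 = 6.045 cm.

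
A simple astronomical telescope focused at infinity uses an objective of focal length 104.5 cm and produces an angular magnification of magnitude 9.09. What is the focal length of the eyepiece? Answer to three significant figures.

11.5 cm

|M| = f_obj/f_eye, so f_eye = f_obj/|M| = 104.5/9.09 = 11.496 cm.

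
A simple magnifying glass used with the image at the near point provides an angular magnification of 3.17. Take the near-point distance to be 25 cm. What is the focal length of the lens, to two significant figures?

For the image at the near point, M = 1 + D/f.
f = D/(M - 1) = 25/(3.17 - 1) = 11.521 cm.

12 cm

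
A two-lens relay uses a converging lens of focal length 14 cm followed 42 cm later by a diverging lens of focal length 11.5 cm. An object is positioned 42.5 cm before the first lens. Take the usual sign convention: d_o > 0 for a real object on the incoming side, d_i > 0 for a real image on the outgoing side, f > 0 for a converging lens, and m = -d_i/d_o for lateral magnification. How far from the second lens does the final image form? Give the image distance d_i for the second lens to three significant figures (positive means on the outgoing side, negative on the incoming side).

Applying the thin-lens equation to the first lens, 1/14 = 1/42.5 + 1/d_i1, which gives d_i1 = 20.877 cm.
That image sits 21.123 cm in front of the second lens, so d_o2 = 21.123 cm.
Applying the thin-lens equation again with f_2 = -11.5 cm and d_o2 = 21.123 cm gives d_i2 = -7.446 cm.

-7.45 cm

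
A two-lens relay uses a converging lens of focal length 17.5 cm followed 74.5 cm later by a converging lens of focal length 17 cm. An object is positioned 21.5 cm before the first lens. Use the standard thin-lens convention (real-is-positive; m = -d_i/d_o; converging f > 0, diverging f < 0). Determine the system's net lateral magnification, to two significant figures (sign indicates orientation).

-2.0

First lens: d_i1 = 1/(1/17.5 - 1/21.5) = 94.063 cm.
m_1 = -(94.063)/21.5 = -4.3750.
Since 94.063 cm > 74.5 cm, the first image lies past the second lens and serves as a virtual object: d_o2 = L - d_i1 = -19.563 cm.
Second lens: d_i2 = 1/(1/17 - 1/(-19.563)) = 9.096 cm.
m_2 = -(9.096)/(-19.563) = 0.4650.
Total m = m_1 x m_2 = (-4.3750)(0.4650) = -2.0342.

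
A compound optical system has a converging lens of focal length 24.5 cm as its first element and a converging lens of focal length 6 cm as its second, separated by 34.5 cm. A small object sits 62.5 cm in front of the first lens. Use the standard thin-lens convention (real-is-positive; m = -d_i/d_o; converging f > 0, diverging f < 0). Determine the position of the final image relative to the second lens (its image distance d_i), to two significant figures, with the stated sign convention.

2.9 cm

First lens: d_i1 = 1/(1/24.5 - 1/62.5) = 40.296 cm.
Since 40.296 cm > 34.5 cm, the first image lies past the second lens and serves as a virtual object: d_o2 = L - d_i1 = -5.796 cm.
Second lens: d_i2 = 1/(1/6 - 1/(-5.796)) = 2.948 cm.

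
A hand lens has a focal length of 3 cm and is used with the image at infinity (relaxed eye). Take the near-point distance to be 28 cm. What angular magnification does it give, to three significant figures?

9.33

M = D/f = 28/3 = 9.333.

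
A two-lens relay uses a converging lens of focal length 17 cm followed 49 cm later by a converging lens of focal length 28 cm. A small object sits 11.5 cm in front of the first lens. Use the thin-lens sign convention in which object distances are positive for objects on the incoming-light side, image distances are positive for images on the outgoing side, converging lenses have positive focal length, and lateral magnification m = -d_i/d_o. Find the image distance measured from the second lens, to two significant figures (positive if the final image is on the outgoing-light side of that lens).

42 cm

Lens 1: 1/d_i1 = 1/f_1 - 1/d_o1 = 1/17 - 1/11.5 = -0.02813 cm^-1, so d_i1 = -35.545 cm.
With d_i1 < 0 the first image is virtual and lies on the object side; the object distance for lens 2 is d_o2 = 49 - (-35.545) = 84.545 cm.
Lens 2: 1/d_i2 = 1/f_2 - 1/d_o2 = 1/28 - 1/(84.545) = 0.02389 cm^-1, so d_i2 = 41.865 cm.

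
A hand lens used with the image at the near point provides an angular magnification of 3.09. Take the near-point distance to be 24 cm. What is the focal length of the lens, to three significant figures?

For the image at the near point, M = 1 + D/f.
f = D/(M - 1) = 24/(3.09 - 1) = 11.483 cm.

11.5 cm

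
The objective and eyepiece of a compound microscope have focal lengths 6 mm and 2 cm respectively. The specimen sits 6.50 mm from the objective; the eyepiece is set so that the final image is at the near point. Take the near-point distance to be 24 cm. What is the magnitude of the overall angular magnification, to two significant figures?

Convert to cm: f_obj = 6 mm = 0.6 cm; d_o = 6.50 mm = 0.65 cm.
Objective: 1/d_i = 1/f_obj - 1/d_o = 1/0.6 - 1/0.65 = 0.12821 cm^-1, so d_i = 7.800 cm.
m_obj = -d_i/d_o = -7.800/0.65 = -12.000.
Eyepiece angular magnification (image at near point): M_eye = 1 + D/f_e = 1 + 24/2 = 13.000.
Overall M = m_obj x M_eye = (-12.000)(13.000) = -156.00.
|M| = 156.00.

160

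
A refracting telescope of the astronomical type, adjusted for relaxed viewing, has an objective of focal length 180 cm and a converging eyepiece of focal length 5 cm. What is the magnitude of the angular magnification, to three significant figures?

|M| = f_obj/|f_eye| = 180/5 = 36.000.

36.0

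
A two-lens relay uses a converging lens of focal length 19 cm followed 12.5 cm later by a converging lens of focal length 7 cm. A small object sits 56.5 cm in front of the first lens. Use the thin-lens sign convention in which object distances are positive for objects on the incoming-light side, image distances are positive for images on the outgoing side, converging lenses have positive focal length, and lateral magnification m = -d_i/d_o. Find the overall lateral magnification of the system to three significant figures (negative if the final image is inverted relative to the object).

First lens: d_i1 = 1/(1/19 - 1/56.5) = 28.627 cm.
m_1 = -(28.627)/56.5 = -0.5067.
This image would form 28.627 cm past lens 1, i.e. 16.127 cm beyond lens 2, so it is a virtual object for lens 2: d_o2 = 12.5 - 28.627 = -16.127 cm.
Second lens: d_i2 = 1/(1/7 - 1/(-16.127)) = 4.881 cm.
m_2 = -(4.881)/(-16.127) = 0.3027.
The system's lateral magnification is m_1 m_2 = (-0.5067)(0.3027) = -0.1534.

-0.153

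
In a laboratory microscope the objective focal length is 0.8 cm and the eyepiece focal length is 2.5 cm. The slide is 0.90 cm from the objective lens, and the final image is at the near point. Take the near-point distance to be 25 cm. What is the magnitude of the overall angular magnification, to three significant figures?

Objective: 1/d_i = 1/f_obj - 1/d_o = 1/0.8 - 1/0.90 = 0.13889 cm^-1, so d_i = 7.200 cm.
m_obj = -d_i/d_o = -7.200/0.90 = -8.000.
Eyepiece angular magnification (image at near point): M_eye = 1 + D/f_e = 1 + 25/2.5 = 11.000.
Overall M = m_obj x M_eye = (-8.000)(11.000) = -88.00.
|M| = 88.00.

88.0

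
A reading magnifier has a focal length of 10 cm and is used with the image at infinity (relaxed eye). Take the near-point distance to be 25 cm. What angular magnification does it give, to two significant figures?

2.5

M = D/f = 25/10 = 2.500.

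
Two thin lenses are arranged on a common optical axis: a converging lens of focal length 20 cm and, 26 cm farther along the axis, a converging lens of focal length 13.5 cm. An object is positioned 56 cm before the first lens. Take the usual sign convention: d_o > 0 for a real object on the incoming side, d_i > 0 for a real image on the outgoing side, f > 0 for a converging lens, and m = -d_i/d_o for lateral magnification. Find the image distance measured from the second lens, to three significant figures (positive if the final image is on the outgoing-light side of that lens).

3.71 cm

Applying the thin-lens equation to the first lens, 1/20 = 1/56 + 1/d_i1, which gives d_i1 = 31.111 cm.
Since 31.111 cm > 26 cm, the first image lies past the second lens and serves as a virtual object: d_o2 = L - d_i1 = -5.111 cm.
Applying the thin-lens equation again with f_2 = 13.5 cm and d_o2 = -5.111 cm gives d_i2 = 3.707 cm.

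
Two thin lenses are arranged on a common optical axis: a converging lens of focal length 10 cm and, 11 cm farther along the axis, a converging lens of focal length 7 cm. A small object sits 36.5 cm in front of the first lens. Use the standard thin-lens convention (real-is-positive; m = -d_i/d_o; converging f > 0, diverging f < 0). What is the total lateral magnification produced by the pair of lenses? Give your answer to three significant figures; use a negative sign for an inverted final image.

Lens 1: 1/d_i1 = 1/f_1 - 1/d_o1 = 1/10 - 1/36.5 = 0.07260 cm^-1, so d_i1 = 13.774 cm.
m_1 = -(13.774)/36.5 = -0.3774.
This image would form 13.774 cm past lens 1, i.e. 2.774 cm beyond lens 2, so it is a virtual object for lens 2: d_o2 = 11 - 13.774 = -2.774 cm.
Lens 2: 1/d_i2 = 1/f_2 - 1/d_o2 = 1/7 - 1/(-2.774) = 0.50340 cm^-1, so d_i2 = 1.986 cm.
m_2 = -(1.986)/(-2.774) = 0.7162.
Total m = m_1 x m_2 = (-0.3774)(0.7162) = -0.2703.

-0.270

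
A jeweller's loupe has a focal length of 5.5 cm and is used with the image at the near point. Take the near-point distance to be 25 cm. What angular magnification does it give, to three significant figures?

5.55

M = 1 + D/f = 1 + 25/5.5 = 5.545.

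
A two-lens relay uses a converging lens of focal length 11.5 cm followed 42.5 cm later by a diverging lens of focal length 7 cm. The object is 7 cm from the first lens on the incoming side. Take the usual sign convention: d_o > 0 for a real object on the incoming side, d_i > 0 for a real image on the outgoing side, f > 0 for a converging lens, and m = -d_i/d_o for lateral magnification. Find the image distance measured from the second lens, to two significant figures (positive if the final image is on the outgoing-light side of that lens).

Applying the thin-lens equation to the first lens, 1/11.5 = 1/7 + 1/d_i1, which gives d_i1 = -17.889 cm.
The intermediate image is virtual, 17.889 cm to the left of lens 1, so d_o2 = L - d_i1 = 42.5 - (-17.889) = 60.389 cm.
Applying the thin-lens equation again with f_2 = -7 cm and d_o2 = 60.389 cm gives d_i2 = -6.273 cm.

-6.3 cm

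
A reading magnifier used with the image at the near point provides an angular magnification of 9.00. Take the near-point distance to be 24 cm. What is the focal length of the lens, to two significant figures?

3.0 cm

For the image at the near point, M = 1 + D/f.
f = D/(M - 1) = 24/(9.0 - 1) = 3.000 cm.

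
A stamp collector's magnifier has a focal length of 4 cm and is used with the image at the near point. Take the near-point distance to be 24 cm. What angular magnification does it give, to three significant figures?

M = 1 + D/f = 1 + 24/4 = 7.000.

7.00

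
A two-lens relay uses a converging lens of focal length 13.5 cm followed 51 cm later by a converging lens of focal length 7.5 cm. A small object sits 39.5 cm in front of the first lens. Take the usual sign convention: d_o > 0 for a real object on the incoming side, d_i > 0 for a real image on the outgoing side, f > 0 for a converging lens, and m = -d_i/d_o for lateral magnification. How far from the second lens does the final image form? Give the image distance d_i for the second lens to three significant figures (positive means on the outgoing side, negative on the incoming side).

9.95 cm

First lens: d_i1 = 1/(1/13.5 - 1/39.5) = 20.510 cm.
Object distance for lens 2: d_o2 = 51 - 20.510 = 30.490 cm.
Second lens: d_i2 = 1/(1/7.5 - 1/(30.490)) = 9.947 cm.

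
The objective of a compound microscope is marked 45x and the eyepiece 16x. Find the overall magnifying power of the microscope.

The overall magnification of a compound microscope is the product of the objective and eyepiece magnifications:
M = M_obj x M_eye = 45 x 16 = 720.

720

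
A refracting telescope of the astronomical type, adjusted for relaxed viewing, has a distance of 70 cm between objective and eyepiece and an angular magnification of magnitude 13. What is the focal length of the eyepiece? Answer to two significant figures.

In normal adjustment the tube length equals f_obj + f_eye and |M| = f_obj/f_eye.
So f_obj = 13 f_eye and 13 f_eye + f_eye = 70 cm, giving f_eye = 70/14 = 5.000 cm and f_obj = 65.000 cm.

5.0 cm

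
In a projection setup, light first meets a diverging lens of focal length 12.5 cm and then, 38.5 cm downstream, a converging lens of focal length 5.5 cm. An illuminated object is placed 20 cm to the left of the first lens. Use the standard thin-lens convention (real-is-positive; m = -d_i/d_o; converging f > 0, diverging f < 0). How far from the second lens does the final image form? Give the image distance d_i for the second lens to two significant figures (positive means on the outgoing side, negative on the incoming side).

Applying the thin-lens equation to the first lens, 1/(-12.5) = 1/20 + 1/d_i1, which gives d_i1 = -7.692 cm.
The intermediate image is virtual, 7.692 cm to the left of lens 1, so d_o2 = L - d_i1 = 38.5 - (-7.692) = 46.192 cm.
Applying the thin-lens equation again with f_2 = 5.5 cm and d_o2 = 46.192 cm gives d_i2 = 6.243 cm.

6.2 cm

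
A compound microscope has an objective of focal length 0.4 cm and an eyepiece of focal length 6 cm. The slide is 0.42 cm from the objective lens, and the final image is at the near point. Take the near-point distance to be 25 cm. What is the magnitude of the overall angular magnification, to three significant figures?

103

Objective: 1/d_i = 1/f_obj - 1/d_o = 1/0.4 - 1/0.42 = 0.11905 cm^-1, so d_i = 8.400 cm.
m_obj = -d_i/d_o = -8.400/0.42 = -20.000.
Eyepiece angular magnification (image at near point): M_eye = 1 + D/f_e = 1 + 25/6 = 5.167.
Overall M = m_obj x M_eye = (-20.000)(5.167) = -103.33.
|M| = 103.33.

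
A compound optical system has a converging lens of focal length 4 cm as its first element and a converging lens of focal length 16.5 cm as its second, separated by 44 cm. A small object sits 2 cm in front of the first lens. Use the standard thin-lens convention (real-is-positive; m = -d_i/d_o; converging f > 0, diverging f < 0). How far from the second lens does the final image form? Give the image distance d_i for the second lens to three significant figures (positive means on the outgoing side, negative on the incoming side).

25.1 cm

First lens: d_i1 = 1/(1/4 - 1/2) = -4.000 cm.
The intermediate image is virtual, 4.000 cm to the left of lens 1, so d_o2 = L - d_i1 = 44 - (-4.000) = 48.000 cm.
Second lens: d_i2 = 1/(1/16.5 - 1/(48.000)) = 25.143 cm.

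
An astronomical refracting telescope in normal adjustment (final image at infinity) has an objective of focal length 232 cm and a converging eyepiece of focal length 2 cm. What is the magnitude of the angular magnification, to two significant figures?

|M| = f_obj/|f_eye| = 232/2 = 116.000.

120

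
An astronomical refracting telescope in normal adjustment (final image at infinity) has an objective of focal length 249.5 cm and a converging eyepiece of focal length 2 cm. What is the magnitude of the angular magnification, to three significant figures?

|M| = f_obj/|f_eye| = 249.5/2 = 124.750.

125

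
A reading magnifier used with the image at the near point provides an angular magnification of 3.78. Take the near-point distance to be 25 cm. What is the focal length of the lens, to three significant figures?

8.99 cm

For the image at the near point, M = 1 + D/f.
f = D/(M - 1) = 25/(3.78 - 1) = 8.993 cm.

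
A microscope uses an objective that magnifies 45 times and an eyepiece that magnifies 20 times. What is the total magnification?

The overall magnification of a compound microscope is the product of the objective and eyepiece magnifications:
M = M_obj x M_eye = 45 x 20 = 900.

900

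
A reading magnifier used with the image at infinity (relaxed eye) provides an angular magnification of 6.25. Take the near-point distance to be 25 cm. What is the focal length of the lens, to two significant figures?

4.0 cm

For the image at infinity, M = D/f.
f = D/M = 25/6.25 = 4.000 cm.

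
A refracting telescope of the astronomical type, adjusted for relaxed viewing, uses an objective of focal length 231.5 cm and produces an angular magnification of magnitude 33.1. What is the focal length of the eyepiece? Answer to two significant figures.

|M| = f_obj/f_eye, so f_eye = f_obj/|M| = 231.5/33.1 = 6.994 cm.

7.0 cm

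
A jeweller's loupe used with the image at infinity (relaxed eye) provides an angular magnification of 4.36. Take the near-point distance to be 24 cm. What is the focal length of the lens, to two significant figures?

For the image at infinity, M = D/f.
f = D/M = 24/4.36 = 5.505 cm.

5.5 cm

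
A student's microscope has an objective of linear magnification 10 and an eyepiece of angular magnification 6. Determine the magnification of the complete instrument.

60

The overall magnification of a compound microscope is the product of the objective and eyepiece magnifications:
M = M_obj x M_eye = 10 x 6 = 60.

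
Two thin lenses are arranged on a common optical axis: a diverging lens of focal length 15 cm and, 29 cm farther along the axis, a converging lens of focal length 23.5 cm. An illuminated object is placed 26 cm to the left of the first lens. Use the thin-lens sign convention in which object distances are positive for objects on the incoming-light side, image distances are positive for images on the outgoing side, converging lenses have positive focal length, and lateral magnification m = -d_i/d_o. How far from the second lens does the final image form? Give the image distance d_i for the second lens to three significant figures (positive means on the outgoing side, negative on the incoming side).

60.3 cm

Lens 1: 1/d_i1 = 1/f_1 - 1/d_o1 = 1/(-15) - 1/26 = -0.10513 cm^-1, so d_i1 = -9.512 cm.
The intermediate image is virtual, 9.512 cm to the left of lens 1, so d_o2 = L - d_i1 = 29 - (-9.512) = 38.512 cm.
Lens 2: 1/d_i2 = 1/f_2 - 1/d_o2 = 1/23.5 - 1/(38.512) = 0.01659 cm^-1, so d_i2 = 60.287 cm.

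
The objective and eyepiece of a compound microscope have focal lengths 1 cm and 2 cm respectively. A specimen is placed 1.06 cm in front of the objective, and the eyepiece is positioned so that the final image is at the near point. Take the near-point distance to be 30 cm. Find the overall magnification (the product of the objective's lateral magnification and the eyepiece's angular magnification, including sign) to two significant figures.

Objective: 1/d_i = 1/f_obj - 1/d_o = 1/1 - 1/1.06 = 0.05660 cm^-1, so d_i = 17.667 cm.
m_obj = -d_i/d_o = -17.667/1.06 = -16.667.
Eyepiece angular magnification (image at near point): M_eye = 1 + D/f_e = 1 + 30/2 = 16.000.
Overall M = m_obj x M_eye = (-16.667)(16.000) = -266.67.

-270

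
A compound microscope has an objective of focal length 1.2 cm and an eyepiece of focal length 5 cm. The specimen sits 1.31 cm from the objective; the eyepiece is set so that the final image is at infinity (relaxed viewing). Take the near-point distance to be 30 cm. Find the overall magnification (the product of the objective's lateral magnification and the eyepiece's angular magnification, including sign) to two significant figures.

-65

Objective: 1/d_i = 1/f_obj - 1/d_o = 1/1.2 - 1/1.31 = 0.06997 cm^-1, so d_i = 14.291 cm.
m_obj = -d_i/d_o = -14.291/1.31 = -10.909.
Eyepiece angular magnification (image at infinity): M_eye = D/f_e = 30/5 = 6.000.
Overall M = m_obj x M_eye = (-10.909)(6.000) = -65.45.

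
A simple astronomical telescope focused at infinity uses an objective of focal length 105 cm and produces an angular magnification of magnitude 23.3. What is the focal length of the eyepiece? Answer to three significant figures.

4.51 cm

|M| = f_obj/f_eye, so f_eye = f_obj/|M| = 105/23.3 = 4.506 cm.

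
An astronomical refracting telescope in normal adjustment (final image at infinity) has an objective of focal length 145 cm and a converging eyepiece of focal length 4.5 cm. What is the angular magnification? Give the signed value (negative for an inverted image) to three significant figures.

-32.2

M = -f_obj/f_eye = -145/(4.5) = -32.222.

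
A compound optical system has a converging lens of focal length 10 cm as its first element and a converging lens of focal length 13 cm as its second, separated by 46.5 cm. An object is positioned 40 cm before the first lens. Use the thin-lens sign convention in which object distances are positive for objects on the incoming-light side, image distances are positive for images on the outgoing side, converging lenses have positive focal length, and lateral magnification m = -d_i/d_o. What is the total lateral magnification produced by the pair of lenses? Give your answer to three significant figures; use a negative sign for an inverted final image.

0.215

Applying the thin-lens equation to the first lens, 1/10 = 1/40 + 1/d_i1, which gives d_i1 = 13.333 cm.
Its lateral magnification is m_1 = -d_i1/d_o1 = -(13.333)/40 = -0.3333.
Object distance for lens 2: d_o2 = 46.5 - 13.333 = 33.167 cm.
Applying the thin-lens equation again with f_2 = 13 cm and d_o2 = 33.167 cm gives d_i2 = 21.380 cm.
m_2 = -(21.380)/(33.167) = -0.6446.
The system's lateral magnification is m_1 m_2 = (-0.3333)(-0.6446) = 0.2149.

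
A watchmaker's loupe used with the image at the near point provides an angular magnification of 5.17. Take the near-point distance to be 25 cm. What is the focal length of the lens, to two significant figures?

6.0 cm

For the image at the near point, M = 1 + D/f.
f = D/(M - 1) = 25/(5.17 - 1) = 5.995 cm.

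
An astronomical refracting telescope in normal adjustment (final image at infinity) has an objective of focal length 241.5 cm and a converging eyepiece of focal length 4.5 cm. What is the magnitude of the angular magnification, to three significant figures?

53.7

|M| = f_obj/|f_eye| = 241.5/4.5 = 53.667.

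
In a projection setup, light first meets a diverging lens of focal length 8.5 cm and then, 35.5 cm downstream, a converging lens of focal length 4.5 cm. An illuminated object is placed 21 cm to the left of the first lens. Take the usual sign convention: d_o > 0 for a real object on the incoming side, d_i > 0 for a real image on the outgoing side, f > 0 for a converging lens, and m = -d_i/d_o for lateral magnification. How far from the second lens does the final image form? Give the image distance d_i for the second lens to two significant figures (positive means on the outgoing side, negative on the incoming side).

5.0 cm

First lens: d_i1 = 1/(1/(-8.5) - 1/21) = -6.051 cm.
With d_i1 < 0 the first image is virtual and lies on the object side; the object distance for lens 2 is d_o2 = 35.5 - (-6.051) = 41.551 cm.
Second lens: d_i2 = 1/(1/4.5 - 1/(41.551)) = 5.047 cm.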